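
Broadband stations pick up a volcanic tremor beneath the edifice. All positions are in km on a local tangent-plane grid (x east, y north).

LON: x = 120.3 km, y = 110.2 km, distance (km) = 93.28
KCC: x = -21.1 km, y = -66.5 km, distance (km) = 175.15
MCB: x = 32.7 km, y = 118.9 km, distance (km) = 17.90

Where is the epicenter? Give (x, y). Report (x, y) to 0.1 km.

(27.4, 101.8)

Circle about each station: (x − 120.3)² + (y − 110.2)² = 93.28²; (x + 21.1)² + (y + 66.5)² = 175.15²; (x − 32.7)² + (y − 118.9)² = 17.90².
Subtracting the LON equation from the KCC and MCB equations removes the quadratic terms:
-282.8 x − 353.4 y = -43725.03
-175.2 x + 17.4 y = -3028.88
Solving the 2×2 system: x ≈ 27.4, y ≈ 101.8 km.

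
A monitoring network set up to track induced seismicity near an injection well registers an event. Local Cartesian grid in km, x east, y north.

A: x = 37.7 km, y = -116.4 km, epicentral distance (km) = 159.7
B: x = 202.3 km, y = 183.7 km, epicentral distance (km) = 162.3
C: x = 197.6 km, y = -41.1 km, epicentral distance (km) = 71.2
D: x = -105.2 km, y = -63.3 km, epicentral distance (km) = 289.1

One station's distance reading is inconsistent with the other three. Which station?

A

Solve using three stations at a time. Using B, C, D (subtract circle equations pairwise → linear system) gives (x, y) ≈ (170.2, 24.6).
Distances from that point to each station vs reported:
  A: calculated 193.5 vs reported 159.7 → residual 33.8 km
  B: calculated 162.3 vs reported 162.3 → residual 0.0 km
  C: calculated 71.2 vs reported 71.2 → residual 0.0 km
  D: calculated 289.1 vs reported 289.1 → residual 0.0 km
B, C, D are mutually consistent (residuals ≈ 0); A is off by 33.8 km.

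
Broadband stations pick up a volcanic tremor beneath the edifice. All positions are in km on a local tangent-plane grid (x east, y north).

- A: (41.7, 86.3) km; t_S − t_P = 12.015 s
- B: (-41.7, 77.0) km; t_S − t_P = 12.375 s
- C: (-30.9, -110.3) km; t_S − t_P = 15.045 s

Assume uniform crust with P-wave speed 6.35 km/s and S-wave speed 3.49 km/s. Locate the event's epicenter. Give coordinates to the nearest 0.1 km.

Distance from S−P lag: d = Δt · v_P v_S / (v_P − v_S) = Δt · (6.35·3.49)/(6.35−3.49) ≈ 7.7488·Δt.
So d_A = 93.10, d_B = 95.89, d_C = 116.58 km.
Circle about each station: (x − 41.7)² + (y − 86.3)² = 93.10²; (x + 41.7)² + (y − 77.0)² = 95.89²; (x + 30.9)² + (y + 110.3)² = 116.58².
Subtracting the A equation from the B and C equations removes the quadratic terms:
-166.8 x − 18.6 y = -2045.97
-145.2 x − 393.2 y = -988.97
Solving the 2×2 system: x ≈ 12.5, y ≈ -2.1 km.

12.5 km east, -2.1 km north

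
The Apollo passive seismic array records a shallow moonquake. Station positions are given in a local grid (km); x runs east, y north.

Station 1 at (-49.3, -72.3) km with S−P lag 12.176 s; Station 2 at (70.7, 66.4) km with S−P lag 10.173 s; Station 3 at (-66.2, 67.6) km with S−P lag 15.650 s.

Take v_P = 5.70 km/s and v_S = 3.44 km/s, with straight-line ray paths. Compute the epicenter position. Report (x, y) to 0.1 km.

Distance from S−P lag: d = Δt · v_P v_S / (v_P − v_S) = Δt · (5.70·3.44)/(5.70−3.44) ≈ 8.6761·Δt.
So d_Station 1 = 105.64, d_Station 2 = 88.26, d_Station 3 = 135.78 km.
Circle about each station: (x + 49.3)² + (y + 72.3)² = 105.64²; (x − 70.7)² + (y − 66.4)² = 88.26²; (x + 66.2)² + (y − 67.6)² = 135.78².
Subtracting the Station 1 equation from the Station 2 and Station 3 equations removes the quadratic terms:
240.0 x + 277.4 y = 5119.65
-33.8 x + 279.8 y = -5981.98
Solving the 2×2 system: x ≈ 40.4, y ≈ -16.5 km.

(40.4, -16.5)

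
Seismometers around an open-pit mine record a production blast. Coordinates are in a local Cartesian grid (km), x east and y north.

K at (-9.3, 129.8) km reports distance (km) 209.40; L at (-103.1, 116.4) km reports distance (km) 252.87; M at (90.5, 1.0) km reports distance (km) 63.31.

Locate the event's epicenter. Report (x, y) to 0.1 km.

Circle about each station: (x + 9.3)² + (y − 129.8)² = 209.40²; (x + 103.1)² + (y − 116.4)² = 252.87²; (x − 90.5)² + (y − 1.0)² = 63.31².
Subtracting pairs of circle equations eliminates x²+y² and gives linear equations (the radical axes):
-187.6 x − 26.8 y = -12850.84
199.6 x − 257.6 y = 31096.92
Solving the 2×2 system: x ≈ 77.2, y ≈ -60.9 km.
Check against K (with the unrounded x, y): √((x + 9.3)²+(y − 129.8)²) = 209.40 ≈ 209.40 km. ✓

x ≈ 77.2 km, y ≈ -60.9 km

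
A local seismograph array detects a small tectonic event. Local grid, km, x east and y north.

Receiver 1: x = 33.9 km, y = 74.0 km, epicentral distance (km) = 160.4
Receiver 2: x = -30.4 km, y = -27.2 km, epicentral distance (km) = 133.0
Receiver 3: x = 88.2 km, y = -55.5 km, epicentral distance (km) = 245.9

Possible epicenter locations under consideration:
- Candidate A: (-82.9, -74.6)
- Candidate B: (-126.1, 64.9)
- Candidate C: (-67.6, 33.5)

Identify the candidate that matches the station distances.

For each candidate, compare |candidate − station| to the reported distance:
Candidate A: residuals Receiver 1 28.6, Receiver 2 62.3, Receiver 3 73.7 → max 73.7 km
Candidate B: residuals Receiver 1 0.1, Receiver 2 0.2, Receiver 3 0.1 → max 0.2 km
Candidate C: residuals Receiver 1 51.1, Receiver 2 61.8, Receiver 3 66.5 → max 66.5 km
Only Candidate B has all residuals ≈ 0.

Candidate B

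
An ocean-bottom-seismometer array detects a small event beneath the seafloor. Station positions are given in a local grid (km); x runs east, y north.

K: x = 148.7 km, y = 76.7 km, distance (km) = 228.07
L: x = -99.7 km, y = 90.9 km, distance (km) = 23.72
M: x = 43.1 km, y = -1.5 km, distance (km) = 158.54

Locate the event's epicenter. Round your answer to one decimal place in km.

(-78.1, 100.7)

Circle about each station: (x − 148.7)² + (y − 76.7)² = 228.07²; (x + 99.7)² + (y − 90.9)² = 23.72²; (x − 43.1)² + (y + 1.5)² = 158.54².
Subtracting the K equation from the L and M equations removes the quadratic terms:
-496.8 x + 28.4 y = 41661.61
-211.2 x − 156.4 y = 746.27
Solving the 2×2 system: x ≈ -78.1, y ≈ 100.7 km.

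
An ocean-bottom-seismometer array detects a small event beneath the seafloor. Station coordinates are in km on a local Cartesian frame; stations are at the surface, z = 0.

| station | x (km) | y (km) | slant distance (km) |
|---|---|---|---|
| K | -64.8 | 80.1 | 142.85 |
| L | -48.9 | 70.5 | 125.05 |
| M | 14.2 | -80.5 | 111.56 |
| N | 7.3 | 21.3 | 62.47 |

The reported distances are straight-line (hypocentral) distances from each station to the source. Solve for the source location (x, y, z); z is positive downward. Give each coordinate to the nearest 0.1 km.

Each station gives a sphere (x−x_i)² + (y−y_i)² + z² = d_i² (stations at z=0).
Subtracting the K sphere from L and M: z² cancels, leaving linear equations in x and y:
31.8 x − 19.2 y = 1515.03
158.0 x − 321.2 y = 4027.33
Solving: x ≈ 57.002, y ≈ 15.501 km (keep extra digits for the depth step; rounded: 57.0, 15.5).
Then from the K sphere: z² = 142.85² − (x + 64.8)² − (y − 80.1)² with x = 57.002, y = 15.501, so z ≈ 37.381 ≈ 37.4 km.
Check against N (with the unrounded solution): distance 62.46 ≈ 62.47 km. ✓

x ≈ 57.0 km, y ≈ 15.5 km, depth ≈ 37.4 km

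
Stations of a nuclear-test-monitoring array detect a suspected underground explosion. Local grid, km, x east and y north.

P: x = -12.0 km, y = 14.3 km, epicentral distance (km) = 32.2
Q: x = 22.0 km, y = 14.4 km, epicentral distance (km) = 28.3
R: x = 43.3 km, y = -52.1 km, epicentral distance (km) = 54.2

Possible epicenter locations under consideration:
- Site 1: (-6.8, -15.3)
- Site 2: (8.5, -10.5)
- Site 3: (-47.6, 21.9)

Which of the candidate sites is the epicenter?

Site 2

For each candidate, compare |candidate − station| to the reported distance:
Site 1: residuals P 2.1, Q 13.1, R 8.0 → max 13.1 km
Site 2: residuals P 0.0, Q 0.0, R 0.0 → max 0.0 km
Site 3: residuals P 4.2, Q 41.7, R 63.0 → max 63.0 km
Only Site 2 has all residuals ≈ 0.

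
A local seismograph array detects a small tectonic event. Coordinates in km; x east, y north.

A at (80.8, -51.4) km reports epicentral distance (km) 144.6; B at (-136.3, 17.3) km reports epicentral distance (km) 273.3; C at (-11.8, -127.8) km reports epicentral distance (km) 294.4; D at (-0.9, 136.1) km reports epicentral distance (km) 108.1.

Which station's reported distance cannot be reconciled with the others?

A

Solve using three stations at a time. Using B, C, D (subtract circle equations pairwise → linear system) gives (x, y) ≈ (107.2, 141.5).
Distances from that point to each station vs reported:
  A: calculated 194.7 vs reported 144.6 → residual 50.1 km
  B: calculated 273.3 vs reported 273.3 → residual 0.0 km
  C: calculated 294.4 vs reported 294.4 → residual 0.0 km
  D: calculated 108.2 vs reported 108.1 → residual 0.1 km
B, C, D are mutually consistent (residuals ≈ 0); A is off by 50.1 km.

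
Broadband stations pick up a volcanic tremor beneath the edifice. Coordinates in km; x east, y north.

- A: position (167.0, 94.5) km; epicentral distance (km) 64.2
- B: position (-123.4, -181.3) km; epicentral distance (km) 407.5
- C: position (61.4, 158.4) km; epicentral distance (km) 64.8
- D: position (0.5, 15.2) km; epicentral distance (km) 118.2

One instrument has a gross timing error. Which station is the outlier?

Solve using three stations at a time. Using A, B, C (subtract circle equations pairwise → linear system) gives (x, y) ≈ (124.2, 142.4).
Distances from that point to each station vs reported:
  A: calculated 64.2 vs reported 64.2 → residual 0.0 km
  B: calculated 407.5 vs reported 407.5 → residual 0.0 km
  C: calculated 64.8 vs reported 64.8 → residual 0.0 km
  D: calculated 177.4 vs reported 118.2 → residual 59.2 km
A, B, C are mutually consistent (residuals ≈ 0); D is off by 59.2 km.

D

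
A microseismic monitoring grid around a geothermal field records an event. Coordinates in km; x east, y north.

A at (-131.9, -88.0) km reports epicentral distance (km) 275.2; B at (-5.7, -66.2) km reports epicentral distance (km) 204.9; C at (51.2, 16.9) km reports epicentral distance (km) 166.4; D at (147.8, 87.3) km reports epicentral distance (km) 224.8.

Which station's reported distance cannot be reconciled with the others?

Solve using three stations at a time. Using B, C, D (subtract circle equations pairwise → linear system) gives (x, y) ≈ (-73.6, 127.3).
Distances from that point to each station vs reported:
  A: calculated 223.1 vs reported 275.2 → residual 52.1 km
  B: calculated 205.1 vs reported 204.9 → residual 0.2 km
  C: calculated 166.6 vs reported 166.4 → residual 0.2 km
  D: calculated 224.9 vs reported 224.8 → residual 0.1 km
B, C, D are mutually consistent (residuals ≈ 0); A is off by 52.1 km.

A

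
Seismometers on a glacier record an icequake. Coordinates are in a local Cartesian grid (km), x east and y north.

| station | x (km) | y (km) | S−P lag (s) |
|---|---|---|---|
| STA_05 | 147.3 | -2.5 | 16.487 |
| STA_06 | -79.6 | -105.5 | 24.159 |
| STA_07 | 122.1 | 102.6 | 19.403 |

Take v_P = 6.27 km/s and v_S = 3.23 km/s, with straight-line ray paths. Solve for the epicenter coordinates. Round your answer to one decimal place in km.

37.7 km east, 4.7 km north

Distance from S−P lag: d = Δt · v_P v_S / (v_P − v_S) = Δt · (6.27·3.23)/(6.27−3.23) ≈ 6.6619·Δt.
So d_STA_05 = 109.83, d_STA_06 = 160.94, d_STA_07 = 129.26 km.
Circle about each station: (x − 147.3)² + (y + 2.5)² = 109.83²; (x + 79.6)² + (y + 105.5)² = 160.94²; (x − 122.1)² + (y − 102.6)² = 129.26².
Subtracting the STA_05 equation from the STA_06 and STA_07 equations removes the quadratic terms:
-453.8 x − 206.0 y = -18076.18
-50.4 x + 210.2 y = -913.89
Solving the 2×2 system: x ≈ 37.7, y ≈ 4.7 km.
Check against STA_05 (with the unrounded x, y): √((x − 147.3)²+(y + 2.5)²) = 109.83 ≈ 109.83 km. ✓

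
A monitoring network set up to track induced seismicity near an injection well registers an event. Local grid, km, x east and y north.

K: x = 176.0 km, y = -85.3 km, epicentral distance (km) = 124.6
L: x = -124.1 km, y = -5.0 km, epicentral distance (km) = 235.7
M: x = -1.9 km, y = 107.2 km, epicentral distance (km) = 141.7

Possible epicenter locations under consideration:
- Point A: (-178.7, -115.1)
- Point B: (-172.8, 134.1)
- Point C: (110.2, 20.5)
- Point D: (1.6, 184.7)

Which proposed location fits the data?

Point C

For each candidate, compare |candidate − station| to the reported distance:
Point A: residuals K 231.3, L 112.8, M 142.3 → max 231.3 km
Point B: residuals K 287.5, L 88.3, M 31.3 → max 287.5 km
Point C: residuals K 0.0, L 0.0, M 0.0 → max 0.0 km
Point D: residuals K 196.8, L 8.1, M 64.1 → max 196.8 km
Only Point C has all residuals ≈ 0.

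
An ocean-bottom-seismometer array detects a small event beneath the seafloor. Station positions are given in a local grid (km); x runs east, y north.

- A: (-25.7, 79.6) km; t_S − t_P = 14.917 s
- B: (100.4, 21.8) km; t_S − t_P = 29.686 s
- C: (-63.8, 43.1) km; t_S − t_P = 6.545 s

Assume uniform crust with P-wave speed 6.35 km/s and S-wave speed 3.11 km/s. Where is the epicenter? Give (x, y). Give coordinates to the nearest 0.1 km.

x ≈ -79.9 km, y ≈ 6.6 km

Distance from S−P lag: d = Δt · v_P v_S / (v_P − v_S) = Δt · (6.35·3.11)/(6.35−3.11) ≈ 6.0952·Δt.
So d_A = 90.92, d_B = 180.94, d_C = 39.89 km.
Circle about each station: (x + 25.7)² + (y − 79.6)² = 90.92²; (x − 100.4)² + (y − 21.8)² = 180.94²; (x + 63.8)² + (y − 43.1)² = 39.89².
Subtracting pairs of circle equations eliminates x²+y² and gives linear equations (the radical axes):
252.2 x − 115.6 y = -20914.09
-76.2 x − 73.0 y = 5606.63
Solving the 2×2 system: x ≈ -79.9, y ≈ 6.6 km.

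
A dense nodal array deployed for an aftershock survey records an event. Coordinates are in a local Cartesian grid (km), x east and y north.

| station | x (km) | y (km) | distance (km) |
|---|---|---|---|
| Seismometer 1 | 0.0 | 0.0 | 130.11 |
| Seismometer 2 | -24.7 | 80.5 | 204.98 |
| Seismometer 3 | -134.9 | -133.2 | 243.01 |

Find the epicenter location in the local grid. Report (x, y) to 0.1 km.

Circle about each station: x² + y² = 130.11²; (x + 24.7)² + (y − 80.5)² = 204.98²; (x + 134.9)² + (y + 133.2)² = 243.01².
Subtracting the Seismometer 1 equation from the Seismometer 2 and Seismometer 3 equations removes the quadratic terms:
-49.4 x + 161.0 y = -17997.85
-269.8 x − 266.4 y = -6185.00
Solving the 2×2 system: x ≈ 102.3, y ≈ -80.4 km.

x ≈ 102.3 km, y ≈ -80.4 km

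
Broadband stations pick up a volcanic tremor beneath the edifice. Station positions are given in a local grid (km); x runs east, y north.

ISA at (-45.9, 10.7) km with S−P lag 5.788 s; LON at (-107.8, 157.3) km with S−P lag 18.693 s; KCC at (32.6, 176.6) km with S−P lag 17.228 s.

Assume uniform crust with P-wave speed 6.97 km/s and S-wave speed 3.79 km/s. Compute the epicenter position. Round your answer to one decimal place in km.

(-7.1, 39.1)

Distance from S−P lag: d = Δt · v_P v_S / (v_P − v_S) = Δt · (6.97·3.79)/(6.97−3.79) ≈ 8.3070·Δt.
So d_ISA = 48.08, d_LON = 155.28, d_KCC = 143.11 km.
Circle about each station: (x + 45.9)² + (y − 10.7)² = 48.08²; (x + 107.8)² + (y − 157.3)² = 155.28²; (x − 32.6)² + (y − 176.6)² = 143.11².
Subtracting the ISA equation from the LON and KCC equations removes the quadratic terms:
-123.8 x + 293.2 y = 12342.64
157.0 x + 331.8 y = 11860.23
Solving the 2×2 system: x ≈ -7.1, y ≈ 39.1 km.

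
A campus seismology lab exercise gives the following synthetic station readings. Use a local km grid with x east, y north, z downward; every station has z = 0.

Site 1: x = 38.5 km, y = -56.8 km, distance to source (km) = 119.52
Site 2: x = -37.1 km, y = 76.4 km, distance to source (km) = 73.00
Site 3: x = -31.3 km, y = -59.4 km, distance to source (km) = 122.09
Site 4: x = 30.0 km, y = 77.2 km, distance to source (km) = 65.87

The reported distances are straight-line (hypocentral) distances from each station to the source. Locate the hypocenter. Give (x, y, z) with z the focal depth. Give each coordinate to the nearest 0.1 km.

Each station gives a sphere (x−x_i)² + (y−y_i)² + z² = d_i² (stations at z=0).
Subtracting the Site 1 sphere from Site 2 and Site 3: z² cancels, leaving linear equations in x and y:
-151.2 x + 266.4 y = 11460.91
-139.6 x − 5.2 y = -821.38
Solving: x ≈ 4.193, y ≈ 45.401 km (keep extra digits for the depth step; rounded: 4.2, 45.4).
Then from the Site 1 sphere: z² = 119.52² − (x − 38.5)² − (y + 56.8)² with x = 4.193, y = 45.401, so z ≈ 51.604 ≈ 51.6 km.
Check against Site 4 (with the unrounded solution): distance 65.88 ≈ 65.87 km. ✓

(4.2, 45.4, 51.6)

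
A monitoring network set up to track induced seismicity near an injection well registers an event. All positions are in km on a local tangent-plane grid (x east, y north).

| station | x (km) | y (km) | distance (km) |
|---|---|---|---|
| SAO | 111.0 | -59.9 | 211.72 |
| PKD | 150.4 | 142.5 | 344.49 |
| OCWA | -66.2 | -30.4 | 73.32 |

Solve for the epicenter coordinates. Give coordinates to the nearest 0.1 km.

Circle about each station: (x − 111.0)² + (y + 59.9)² = 211.72²; (x − 150.4)² + (y − 142.5)² = 344.49²; (x + 66.2)² + (y + 30.4)² = 73.32².
Subtracting the SAO equation from the PKD and OCWA equations removes the quadratic terms:
78.8 x + 404.8 y = -46830.60
-354.4 x + 59.0 y = 28847.13
Solving the 2×2 system: x ≈ -97.5, y ≈ -96.7 km.

-97.5 km east, -96.7 km north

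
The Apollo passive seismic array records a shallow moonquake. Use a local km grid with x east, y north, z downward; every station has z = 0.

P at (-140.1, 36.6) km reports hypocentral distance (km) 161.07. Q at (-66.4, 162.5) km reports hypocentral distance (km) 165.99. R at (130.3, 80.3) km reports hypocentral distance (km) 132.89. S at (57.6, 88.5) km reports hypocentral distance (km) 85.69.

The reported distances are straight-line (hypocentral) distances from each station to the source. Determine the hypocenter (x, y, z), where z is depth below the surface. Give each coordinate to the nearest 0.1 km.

x ≈ 16.1 km, y ≈ 23.3 km, depth ≈ 37.0 km

Each station gives a sphere (x−x_i)² + (y−y_i)² + z² = d_i² (stations at z=0).
Subtracting the P sphere from Q and R: z² cancels, leaving linear equations in x and y:
147.4 x + 251.8 y = 8238.50
540.8 x + 87.4 y = 10742.40
Solving: x ≈ 16.099, y ≈ 23.294 km (keep extra digits for the depth step; rounded: 16.1, 23.3).
Then from the P sphere: z² = 161.07² − (x + 140.1)² − (y − 36.6)² with x = 16.099, y = 23.294, so z ≈ 36.991 ≈ 37.0 km.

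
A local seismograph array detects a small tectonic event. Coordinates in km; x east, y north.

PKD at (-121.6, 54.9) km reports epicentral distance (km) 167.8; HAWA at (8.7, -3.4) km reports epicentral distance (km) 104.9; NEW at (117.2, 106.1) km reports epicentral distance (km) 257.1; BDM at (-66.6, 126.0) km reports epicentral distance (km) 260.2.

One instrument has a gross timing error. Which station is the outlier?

BDM

Solve using three stations at a time. Using PKD, HAWA, NEW (subtract circle equations pairwise → linear system) gives (x, y) ≈ (-44.2, -94.0).
Distances from that point to each station vs reported:
  PKD: calculated 167.8 vs reported 167.8 → residual 0.0 km
  HAWA: calculated 105.0 vs reported 104.9 → residual 0.1 km
  NEW: calculated 257.1 vs reported 257.1 → residual 0.0 km
  BDM: calculated 221.2 vs reported 260.2 → residual 39.0 km
PKD, HAWA, NEW are mutually consistent (residuals ≈ 0); BDM is off by 39.0 km.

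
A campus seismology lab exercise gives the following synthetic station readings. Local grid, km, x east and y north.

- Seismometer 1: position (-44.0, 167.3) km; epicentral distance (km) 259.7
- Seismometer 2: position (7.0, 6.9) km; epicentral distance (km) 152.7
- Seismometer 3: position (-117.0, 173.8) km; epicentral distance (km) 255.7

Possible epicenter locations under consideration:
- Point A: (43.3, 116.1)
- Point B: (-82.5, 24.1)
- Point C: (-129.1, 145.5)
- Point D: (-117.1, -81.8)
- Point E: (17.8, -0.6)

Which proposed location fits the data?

Point D

For each candidate, compare |candidate − station| to the reported distance:
Point A: residuals Seismometer 1 158.5, Seismometer 2 37.6, Seismometer 3 85.3 → max 158.5 km
Point B: residuals Seismometer 1 111.4, Seismometer 2 61.6, Seismometer 3 102.1 → max 111.4 km
Point C: residuals Seismometer 1 171.9, Seismometer 2 41.6, Seismometer 3 224.9 → max 224.9 km
Point D: residuals Seismometer 1 0.1, Seismometer 2 0.2, Seismometer 3 0.1 → max 0.2 km
Point E: residuals Seismometer 1 80.8, Seismometer 2 139.6, Seismometer 3 35.3 → max 139.6 km
Only Point D has all residuals ≈ 0.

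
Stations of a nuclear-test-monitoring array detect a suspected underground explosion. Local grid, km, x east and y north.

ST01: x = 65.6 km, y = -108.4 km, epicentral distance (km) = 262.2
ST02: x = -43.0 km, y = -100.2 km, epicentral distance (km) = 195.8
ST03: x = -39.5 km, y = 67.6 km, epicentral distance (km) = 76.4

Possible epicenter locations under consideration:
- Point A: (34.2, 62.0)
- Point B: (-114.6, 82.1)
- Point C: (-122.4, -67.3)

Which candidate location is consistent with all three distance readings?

For each candidate, compare |candidate − station| to the reported distance:
Point A: residuals ST01 88.9, ST02 16.2, ST03 2.5 → max 88.9 km
Point B: residuals ST01 0.0, ST02 0.1, ST03 0.1 → max 0.1 km
Point C: residuals ST01 69.8, ST02 109.9, ST03 81.9 → max 109.9 km
Only Point B has all residuals ≈ 0.

Point B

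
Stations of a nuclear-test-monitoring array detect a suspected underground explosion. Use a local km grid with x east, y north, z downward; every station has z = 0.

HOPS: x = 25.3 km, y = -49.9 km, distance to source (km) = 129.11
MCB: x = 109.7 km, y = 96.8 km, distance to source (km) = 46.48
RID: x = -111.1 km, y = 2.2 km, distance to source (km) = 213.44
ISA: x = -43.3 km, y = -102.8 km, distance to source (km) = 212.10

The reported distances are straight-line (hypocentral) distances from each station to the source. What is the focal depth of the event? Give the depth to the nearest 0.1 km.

z ≈ 19.5 km

Each station gives a sphere (x−x_i)² + (y−y_i)² + z² = d_i² (stations at z=0).
Subtracting the HOPS sphere from MCB and RID: z² cancels, leaving linear equations in x and y:
168.8 x + 293.4 y = 32783.23
-272.8 x + 104.2 y = -19669.29
Solving: x ≈ 94.101, y ≈ 57.597 km (keep extra digits for the depth step; rounded: 94.1, 57.6).
Then from the HOPS sphere: z² = 129.11² − (x − 25.3)² − (y + 49.9)² with x = 94.101, y = 57.597, so z ≈ 19.499 ≈ 19.5 km.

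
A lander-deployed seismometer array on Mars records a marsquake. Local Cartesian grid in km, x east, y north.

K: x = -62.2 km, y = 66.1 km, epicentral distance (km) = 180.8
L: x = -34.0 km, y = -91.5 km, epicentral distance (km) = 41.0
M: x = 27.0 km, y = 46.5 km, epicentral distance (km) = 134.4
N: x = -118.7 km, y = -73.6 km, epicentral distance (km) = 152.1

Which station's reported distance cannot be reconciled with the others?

Solve using three stations at a time. Using K, M, N (subtract circle equations pairwise → linear system) gives (x, y) ≈ (32.7, -87.8).
Distances from that point to each station vs reported:
  K: calculated 180.8 vs reported 180.8 → residual 0.0 km
  L: calculated 66.8 vs reported 41.0 → residual 25.8 km
  M: calculated 134.4 vs reported 134.4 → residual 0.0 km
  N: calculated 152.1 vs reported 152.1 → residual 0.0 km
K, M, N are mutually consistent (residuals ≈ 0); L is off by 25.8 km.

L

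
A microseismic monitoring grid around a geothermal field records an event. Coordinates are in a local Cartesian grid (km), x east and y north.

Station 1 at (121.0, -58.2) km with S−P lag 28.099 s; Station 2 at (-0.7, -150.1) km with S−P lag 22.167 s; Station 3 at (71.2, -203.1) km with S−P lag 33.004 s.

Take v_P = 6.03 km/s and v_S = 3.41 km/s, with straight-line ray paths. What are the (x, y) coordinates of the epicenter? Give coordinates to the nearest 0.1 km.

x ≈ -92.3 km, y ≈ -2.2 km

Distance from S−P lag: d = Δt · v_P v_S / (v_P − v_S) = Δt · (6.03·3.41)/(6.03−3.41) ≈ 7.8482·Δt.
So d_Station 1 = 220.53, d_Station 2 = 173.97, d_Station 3 = 259.02 km.
Circle about each station: (x − 121.0)² + (y + 58.2)² = 220.53²; (x + 0.7)² + (y + 150.1)² = 173.97²; (x − 71.2)² + (y + 203.1)² = 259.02².
Subtracting the Station 1 equation from the Station 2 and Station 3 equations removes the quadratic terms:
-243.4 x − 183.8 y = 22870.18
-99.6 x − 289.8 y = 9832.93
Solving the 2×2 system: x ≈ -92.3, y ≈ -2.2 km.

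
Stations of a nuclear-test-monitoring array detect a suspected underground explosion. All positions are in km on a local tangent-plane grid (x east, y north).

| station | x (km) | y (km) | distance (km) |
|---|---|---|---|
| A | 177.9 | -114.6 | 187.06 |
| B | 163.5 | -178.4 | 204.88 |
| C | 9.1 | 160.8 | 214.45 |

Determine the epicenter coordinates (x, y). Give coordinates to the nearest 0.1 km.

Circle about each station: (x − 177.9)² + (y + 114.6)² = 187.06²; (x − 163.5)² + (y + 178.4)² = 204.88²; (x − 9.1)² + (y − 160.8)² = 214.45².
Subtracting pairs of circle equations eliminates x²+y² and gives linear equations (the radical axes):
-28.8 x − 127.6 y = 6792.87
-337.6 x + 550.8 y = -29839.48
Solving the 2×2 system: x ≈ 1.1, y ≈ -53.5 km.

1.1 km east, -53.5 km north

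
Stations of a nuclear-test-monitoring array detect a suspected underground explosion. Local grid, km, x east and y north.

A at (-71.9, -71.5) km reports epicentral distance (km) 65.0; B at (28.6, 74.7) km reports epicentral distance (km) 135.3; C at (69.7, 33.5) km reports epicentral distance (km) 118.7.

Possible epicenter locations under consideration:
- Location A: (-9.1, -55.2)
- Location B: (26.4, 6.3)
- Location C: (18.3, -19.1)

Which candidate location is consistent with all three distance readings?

Location A

For each candidate, compare |candidate − station| to the reported distance:
Location A: residuals A 0.1, B 0.0, C 0.1 → max 0.1 km
Location B: residuals A 60.4, B 66.9, C 67.6 → max 67.6 km
Location C: residuals A 39.3, B 40.9, C 45.2 → max 45.2 km
Only Location A has all residuals ≈ 0.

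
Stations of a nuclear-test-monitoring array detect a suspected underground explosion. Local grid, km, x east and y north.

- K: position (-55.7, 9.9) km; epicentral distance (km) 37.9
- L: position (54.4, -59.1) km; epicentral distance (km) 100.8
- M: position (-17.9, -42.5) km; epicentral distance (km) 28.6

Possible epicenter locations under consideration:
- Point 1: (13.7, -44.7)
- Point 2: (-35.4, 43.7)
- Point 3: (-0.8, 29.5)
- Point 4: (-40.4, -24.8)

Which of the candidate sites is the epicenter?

For each candidate, compare |candidate − station| to the reported distance:
Point 1: residuals K 50.4, L 57.6, M 3.1 → max 57.6 km
Point 2: residuals K 1.5, L 35.7, M 59.4 → max 59.4 km
Point 3: residuals K 20.4, L 3.6, M 45.4 → max 45.4 km
Point 4: residuals K 0.0, L 0.0, M 0.0 → max 0.0 km
Only Point 4 has all residuals ≈ 0.

Point 4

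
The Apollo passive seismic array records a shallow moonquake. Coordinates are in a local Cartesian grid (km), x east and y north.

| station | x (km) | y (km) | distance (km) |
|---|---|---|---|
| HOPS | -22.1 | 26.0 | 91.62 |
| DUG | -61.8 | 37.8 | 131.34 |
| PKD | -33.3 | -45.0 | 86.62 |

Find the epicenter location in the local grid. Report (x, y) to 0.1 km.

51.7 km east, -28.3 km north

Circle about each station: (x + 22.1)² + (y − 26.0)² = 91.62²; (x + 61.8)² + (y − 37.8)² = 131.34²; (x + 33.3)² + (y + 45.0)² = 86.62².
Subtracting pairs of circle equations eliminates x²+y² and gives linear equations (the radical axes):
-79.4 x + 23.6 y = -4772.30
-22.4 x − 142.0 y = 2860.68
Solving the 2×2 system: x ≈ 51.7, y ≈ -28.3 km.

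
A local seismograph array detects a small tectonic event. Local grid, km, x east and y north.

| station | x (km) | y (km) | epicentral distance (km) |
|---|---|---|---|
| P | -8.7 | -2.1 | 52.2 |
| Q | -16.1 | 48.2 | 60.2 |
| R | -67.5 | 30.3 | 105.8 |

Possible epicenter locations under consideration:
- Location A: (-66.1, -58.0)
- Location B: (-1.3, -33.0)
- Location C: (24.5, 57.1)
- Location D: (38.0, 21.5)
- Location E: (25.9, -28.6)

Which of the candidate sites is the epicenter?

Location D

For each candidate, compare |candidate − station| to the reported distance:
Location A: residuals P 27.9, Q 57.2, R 17.5 → max 57.2 km
Location B: residuals P 20.4, Q 22.3, R 14.2 → max 22.3 km
Location C: residuals P 15.7, Q 18.6, R 10.0 → max 18.6 km
Location D: residuals P 0.1, Q 0.1, R 0.1 → max 0.1 km
Location E: residuals P 8.6, Q 27.3, R 4.6 → max 27.3 km
Only Location D has all residuals ≈ 0.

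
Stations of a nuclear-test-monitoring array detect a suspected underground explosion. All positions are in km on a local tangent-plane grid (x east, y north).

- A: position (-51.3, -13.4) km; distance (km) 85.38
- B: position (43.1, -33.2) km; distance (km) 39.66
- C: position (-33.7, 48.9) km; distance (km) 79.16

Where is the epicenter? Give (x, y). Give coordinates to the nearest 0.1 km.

x ≈ 32.1 km, y ≈ 4.9 km

Circle about each station: (x + 51.3)² + (y + 13.4)² = 85.38²; (x − 43.1)² + (y + 33.2)² = 39.66²; (x + 33.7)² + (y − 48.9)² = 79.16².
Subtracting pairs of circle equations eliminates x²+y² and gives linear equations (the radical axes):
188.8 x − 39.6 y = 5865.43
35.2 x + 124.6 y = 1739.09
Solving the 2×2 system: x ≈ 32.1, y ≈ 4.9 km.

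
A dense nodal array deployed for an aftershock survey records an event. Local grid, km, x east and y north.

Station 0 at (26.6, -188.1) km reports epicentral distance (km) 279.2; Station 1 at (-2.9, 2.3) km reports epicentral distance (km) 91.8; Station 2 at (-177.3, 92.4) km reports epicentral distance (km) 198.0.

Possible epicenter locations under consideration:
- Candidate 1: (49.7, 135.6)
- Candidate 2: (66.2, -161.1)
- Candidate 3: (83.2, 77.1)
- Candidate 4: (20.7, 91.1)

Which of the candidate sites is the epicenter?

Candidate 4

For each candidate, compare |candidate − station| to the reported distance:
Candidate 1: residuals Station 0 45.3, Station 1 51.5, Station 2 33.1 → max 51.5 km
Candidate 2: residuals Station 0 231.3, Station 1 85.6, Station 2 153.5 → max 231.3 km
Candidate 3: residuals Station 0 8.0, Station 1 22.3, Station 2 62.9 → max 62.9 km
Candidate 4: residuals Station 0 0.1, Station 1 0.1, Station 2 0.0 → max 0.1 km
Only Candidate 4 has all residuals ≈ 0.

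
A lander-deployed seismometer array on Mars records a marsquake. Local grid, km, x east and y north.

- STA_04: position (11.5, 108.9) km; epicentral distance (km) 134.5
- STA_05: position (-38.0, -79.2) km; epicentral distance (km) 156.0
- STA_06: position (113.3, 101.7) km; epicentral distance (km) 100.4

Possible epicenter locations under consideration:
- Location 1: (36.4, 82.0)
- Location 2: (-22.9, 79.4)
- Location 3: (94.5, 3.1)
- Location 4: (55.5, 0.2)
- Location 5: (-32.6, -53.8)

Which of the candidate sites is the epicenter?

For each candidate, compare |candidate − station| to the reported distance:
Location 1: residuals STA_04 97.8, STA_05 21.5, STA_06 21.0 → max 97.8 km
Location 2: residuals STA_04 89.2, STA_05 3.3, STA_06 37.6 → max 89.2 km
Location 3: residuals STA_04 0.0, STA_05 0.0, STA_06 0.0 → max 0.0 km
Location 4: residuals STA_04 17.2, STA_05 33.3, STA_06 16.4 → max 33.3 km
Location 5: residuals STA_04 34.1, STA_05 130.0, STA_06 112.8 → max 130.0 km
Only Location 3 has all residuals ≈ 0.

Location 3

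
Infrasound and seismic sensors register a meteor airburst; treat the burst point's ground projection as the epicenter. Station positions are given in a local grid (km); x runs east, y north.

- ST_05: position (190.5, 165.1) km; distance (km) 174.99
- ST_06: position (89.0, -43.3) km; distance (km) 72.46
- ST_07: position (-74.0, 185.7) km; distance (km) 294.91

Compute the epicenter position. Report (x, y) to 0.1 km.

x ≈ 150.7 km, y ≈ -5.3 km

Circle about each station: (x − 190.5)² + (y − 165.1)² = 174.99²; (x − 89.0)² + (y + 43.3)² = 72.46²; (x + 74.0)² + (y − 185.7)² = 294.91².
Subtracting the ST_05 equation from the ST_06 and ST_07 equations removes the quadratic terms:
-203.0 x − 416.8 y = -28381.32
-529.0 x + 41.2 y = -79938.18
Solving the 2×2 system: x ≈ 150.7, y ≈ -5.3 km.
Check against ST_05 (with the unrounded x, y): √((x − 190.5)²+(y − 165.1)²) = 174.99 ≈ 174.99 km. ✓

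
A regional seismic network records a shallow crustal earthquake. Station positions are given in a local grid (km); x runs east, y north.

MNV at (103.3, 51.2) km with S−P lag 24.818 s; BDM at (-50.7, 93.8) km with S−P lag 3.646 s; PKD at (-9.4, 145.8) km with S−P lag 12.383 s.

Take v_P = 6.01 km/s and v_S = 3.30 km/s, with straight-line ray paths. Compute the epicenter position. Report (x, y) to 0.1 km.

-75.4 km east, 83.7 km north

Distance from S−P lag: d = Δt · v_P v_S / (v_P − v_S) = Δt · (6.01·3.30)/(6.01−3.30) ≈ 7.3185·Δt.
So d_MNV = 181.63, d_BDM = 26.68, d_PKD = 90.62 km.
Circle about each station: (x − 103.3)² + (y − 51.2)² = 181.63²; (x + 50.7)² + (y − 93.8)² = 26.68²; (x + 9.4)² + (y − 145.8)² = 90.62².
Subtracting the MNV equation from the BDM and PKD equations removes the quadratic terms:
-308.0 x + 85.2 y = 30354.23
-225.4 x + 189.2 y = 32831.14
Solving the 2×2 system: x ≈ -75.4, y ≈ 83.7 km.
Check against MNV (with the unrounded x, y): √((x − 103.3)²+(y − 51.2)²) = 181.63 ≈ 181.63 km. ✓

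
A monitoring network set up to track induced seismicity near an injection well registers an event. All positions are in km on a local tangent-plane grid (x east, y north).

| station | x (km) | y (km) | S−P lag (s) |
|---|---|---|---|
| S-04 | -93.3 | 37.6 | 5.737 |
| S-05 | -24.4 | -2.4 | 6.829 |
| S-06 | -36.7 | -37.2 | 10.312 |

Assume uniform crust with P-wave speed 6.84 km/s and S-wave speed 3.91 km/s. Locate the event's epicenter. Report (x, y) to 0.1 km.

Distance from S−P lag: d = Δt · v_P v_S / (v_P − v_S) = Δt · (6.84·3.91)/(6.84−3.91) ≈ 9.1278·Δt.
So d_S-04 = 52.37, d_S-05 = 62.33, d_S-06 = 94.13 km.
Circle about each station: (x + 93.3)² + (y − 37.6)² = 52.37²; (x + 24.4)² + (y + 2.4)² = 62.33²; (x + 36.7)² + (y + 37.2)² = 94.13².
Subtracting the S-04 equation from the S-05 and S-06 equations removes the quadratic terms:
137.8 x − 80.0 y = -10659.94
113.2 x − 149.6 y = -13505.76
Solving the 2×2 system: x ≈ -44.5, y ≈ 56.6 km.

(-44.5, 56.6)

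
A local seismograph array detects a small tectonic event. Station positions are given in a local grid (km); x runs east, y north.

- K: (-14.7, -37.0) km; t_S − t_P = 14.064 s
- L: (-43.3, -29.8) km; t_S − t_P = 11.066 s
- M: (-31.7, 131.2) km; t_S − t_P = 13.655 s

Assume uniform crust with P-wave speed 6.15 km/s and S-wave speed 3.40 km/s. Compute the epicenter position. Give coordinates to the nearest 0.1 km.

Distance from S−P lag: d = Δt · v_P v_S / (v_P − v_S) = Δt · (6.15·3.40)/(6.15−3.40) ≈ 7.6036·Δt.
So d_K = 106.94, d_L = 84.14, d_M = 103.83 km.
Circle about each station: (x + 14.7)² + (y + 37.0)² = 106.94²; (x + 43.3)² + (y + 29.8)² = 84.14²; (x + 31.7)² + (y − 131.2)² = 103.83².
Subtracting pairs of circle equations eliminates x²+y² and gives linear equations (the radical axes):
-57.2 x + 14.4 y = 5534.46
-34.0 x + 336.4 y = 17288.73
Solving the 2×2 system: x ≈ -86.0, y ≈ 42.7 km.

-86.0 km east, 42.7 km north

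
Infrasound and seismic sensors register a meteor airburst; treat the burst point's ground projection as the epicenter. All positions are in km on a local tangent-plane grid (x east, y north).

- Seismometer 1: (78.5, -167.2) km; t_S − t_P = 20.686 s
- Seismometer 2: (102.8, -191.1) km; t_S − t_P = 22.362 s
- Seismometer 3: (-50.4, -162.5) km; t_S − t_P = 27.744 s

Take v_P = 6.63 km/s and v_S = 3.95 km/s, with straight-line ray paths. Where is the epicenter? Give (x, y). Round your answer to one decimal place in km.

147.5 km east, 22.8 km north

Distance from S−P lag: d = Δt · v_P v_S / (v_P − v_S) = Δt · (6.63·3.95)/(6.63−3.95) ≈ 9.7718·Δt.
So d_Seismometer 1 = 202.14, d_Seismometer 2 = 218.52, d_Seismometer 3 = 271.11 km.
Circle about each station: (x − 78.5)² + (y + 167.2)² = 202.14²; (x − 102.8)² + (y + 191.1)² = 218.52²; (x + 50.4)² + (y + 162.5)² = 271.11².
Subtracting pairs of circle equations eliminates x²+y² and gives linear equations (the radical axes):
48.6 x − 47.8 y = 6078.55
-257.8 x + 9.4 y = -37811.73
Solving the 2×2 system: x ≈ 147.5, y ≈ 22.8 km.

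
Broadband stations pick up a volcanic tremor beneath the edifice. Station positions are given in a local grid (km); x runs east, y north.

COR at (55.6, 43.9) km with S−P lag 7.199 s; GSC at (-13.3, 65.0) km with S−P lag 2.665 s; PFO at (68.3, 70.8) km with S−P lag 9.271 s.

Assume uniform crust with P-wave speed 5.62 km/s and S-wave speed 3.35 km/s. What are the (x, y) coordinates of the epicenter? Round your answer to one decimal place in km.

Distance from S−P lag: d = Δt · v_P v_S / (v_P − v_S) = Δt · (5.62·3.35)/(5.62−3.35) ≈ 8.2938·Δt.
So d_COR = 59.71, d_GSC = 22.10, d_PFO = 76.89 km.
Circle about each station: (x − 55.6)² + (y − 43.9)² = 59.71²; (x + 13.3)² + (y − 65.0)² = 22.10²; (x − 68.3)² + (y − 70.8)² = 76.89².
Subtracting the COR equation from the GSC and PFO equations removes the quadratic terms:
-137.8 x + 42.2 y = 2460.19
25.4 x + 53.8 y = 2312.17
Solving the 2×2 system: x ≈ -4.1, y ≈ 44.9 km.
Check against COR (with the unrounded x, y): √((x − 55.6)²+(y − 43.9)²) = 59.71 ≈ 59.71 km. ✓

x ≈ -4.1 km, y ≈ 44.9 km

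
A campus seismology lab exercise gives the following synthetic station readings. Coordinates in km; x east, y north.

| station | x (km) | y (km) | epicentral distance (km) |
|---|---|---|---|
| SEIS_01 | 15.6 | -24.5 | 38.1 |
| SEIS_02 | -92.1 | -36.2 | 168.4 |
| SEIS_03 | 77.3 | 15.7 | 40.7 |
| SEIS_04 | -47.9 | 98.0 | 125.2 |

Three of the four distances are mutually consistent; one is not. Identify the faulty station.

Solve using three stations at a time. Using SEIS_01, SEIS_03, SEIS_04 (subtract circle equations pairwise → linear system) gives (x, y) ≈ (37.6, 6.6).
Distances from that point to each station vs reported:
  SEIS_01: calculated 38.1 vs reported 38.1 → residual 0.0 km
  SEIS_02: calculated 136.6 vs reported 168.4 → residual 31.8 km
  SEIS_03: calculated 40.7 vs reported 40.7 → residual 0.0 km
  SEIS_04: calculated 125.2 vs reported 125.2 → residual 0.0 km
SEIS_01, SEIS_03, SEIS_04 are mutually consistent (residuals ≈ 0); SEIS_02 is off by 31.8 km.

SEIS_02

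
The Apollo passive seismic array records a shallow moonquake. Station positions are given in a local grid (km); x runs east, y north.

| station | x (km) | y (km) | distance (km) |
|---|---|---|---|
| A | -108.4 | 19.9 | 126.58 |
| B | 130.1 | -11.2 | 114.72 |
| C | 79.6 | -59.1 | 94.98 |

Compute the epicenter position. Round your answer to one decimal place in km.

18.0 km east, 13.2 km north

Circle about each station: (x + 108.4)² + (y − 19.9)² = 126.58²; (x − 130.1)² + (y + 11.2)² = 114.72²; (x − 79.6)² + (y + 59.1)² = 94.98².
Subtracting pairs of circle equations eliminates x²+y² and gives linear equations (the radical axes):
477.0 x − 62.2 y = 7766.70
376.0 x − 158.0 y = 4683.70
Solving the 2×2 system: x ≈ 18.0, y ≈ 13.2 km.
Check against A (with the unrounded x, y): √((x + 108.4)²+(y − 19.9)²) = 126.58 ≈ 126.58 km. ✓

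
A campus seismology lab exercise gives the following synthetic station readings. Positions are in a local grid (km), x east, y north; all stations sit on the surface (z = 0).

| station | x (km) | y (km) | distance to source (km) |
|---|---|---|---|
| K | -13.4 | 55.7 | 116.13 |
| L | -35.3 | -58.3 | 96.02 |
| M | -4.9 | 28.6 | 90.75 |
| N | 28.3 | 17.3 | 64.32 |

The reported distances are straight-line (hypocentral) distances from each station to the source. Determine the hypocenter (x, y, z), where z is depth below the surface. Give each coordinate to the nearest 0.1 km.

x ≈ 53.7 km, y ≈ -35.0 km, depth ≈ 27.5 km

Each station gives a sphere (x−x_i)² + (y−y_i)² + z² = d_i² (stations at z=0).
Subtracting the K sphere from L and M: z² cancels, leaving linear equations in x and y:
-43.8 x − 228.0 y = 5629.27
17.0 x − 54.2 y = 2810.53
Solving: x ≈ 53.712, y ≈ -35.008 km (keep extra digits for the depth step; rounded: 53.7, -35.0).
Then from the K sphere: z² = 116.13² − (x + 13.4)² − (y − 55.7)² with x = 53.712, y = -35.008, so z ≈ 27.463 ≈ 27.5 km.
Check against N (with the unrounded solution): distance 64.31 ≈ 64.32 km. ✓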